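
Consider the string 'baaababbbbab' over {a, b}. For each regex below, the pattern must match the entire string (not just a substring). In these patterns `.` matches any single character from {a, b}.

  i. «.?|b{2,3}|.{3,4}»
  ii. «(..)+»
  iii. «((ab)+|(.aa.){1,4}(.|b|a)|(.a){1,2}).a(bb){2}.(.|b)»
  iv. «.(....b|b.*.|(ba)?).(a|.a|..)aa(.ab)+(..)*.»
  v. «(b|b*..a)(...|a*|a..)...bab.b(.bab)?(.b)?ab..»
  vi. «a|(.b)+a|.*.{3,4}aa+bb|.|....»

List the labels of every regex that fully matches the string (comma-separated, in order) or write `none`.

i → no match
ii → match
iii → match
iv → no match
v → no match
vi → no match

ii, iii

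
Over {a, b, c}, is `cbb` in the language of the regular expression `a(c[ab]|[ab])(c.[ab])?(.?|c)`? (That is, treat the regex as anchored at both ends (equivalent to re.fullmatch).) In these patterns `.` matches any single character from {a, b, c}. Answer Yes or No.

No

Every match must start with `a`, but `cbb` does not.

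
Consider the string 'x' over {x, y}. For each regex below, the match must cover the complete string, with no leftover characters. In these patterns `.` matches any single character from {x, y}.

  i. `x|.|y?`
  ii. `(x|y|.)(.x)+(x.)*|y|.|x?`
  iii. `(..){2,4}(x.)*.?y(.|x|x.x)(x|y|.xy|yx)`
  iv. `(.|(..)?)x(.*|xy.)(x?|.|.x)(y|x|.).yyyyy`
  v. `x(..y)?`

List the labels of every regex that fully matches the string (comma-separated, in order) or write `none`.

i, ii, v

i → match
ii → match
iii → no match
iv → no match — must end with 'yyyyy'
v → match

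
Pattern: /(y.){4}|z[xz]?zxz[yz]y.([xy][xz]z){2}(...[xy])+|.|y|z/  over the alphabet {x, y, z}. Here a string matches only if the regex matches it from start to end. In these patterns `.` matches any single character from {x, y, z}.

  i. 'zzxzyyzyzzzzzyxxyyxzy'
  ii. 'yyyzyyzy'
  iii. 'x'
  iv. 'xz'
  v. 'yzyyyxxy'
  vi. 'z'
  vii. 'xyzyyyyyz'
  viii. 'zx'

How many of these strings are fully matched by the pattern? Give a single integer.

2

i → no match
ii → no match
iii → match
iv → no match
v → no match
vi → match
vii → no match
viii → no match
Total matched: 2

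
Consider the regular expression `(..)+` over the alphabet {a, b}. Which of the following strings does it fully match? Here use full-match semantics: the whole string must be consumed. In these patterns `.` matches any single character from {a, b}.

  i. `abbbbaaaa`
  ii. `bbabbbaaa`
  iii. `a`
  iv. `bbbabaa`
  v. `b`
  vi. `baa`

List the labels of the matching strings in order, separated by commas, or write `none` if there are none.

i → no match
ii → no match
iii → no match
iv → no match
v → no match
vi → no match

none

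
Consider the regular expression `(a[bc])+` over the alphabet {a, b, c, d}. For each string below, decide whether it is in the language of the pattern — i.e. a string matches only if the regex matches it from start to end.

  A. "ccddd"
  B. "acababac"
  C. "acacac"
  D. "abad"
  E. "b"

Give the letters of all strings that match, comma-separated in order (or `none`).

B, C

A → no match — must start with "a"
B → match
C → match
D → no match
E → no match — must start with "a"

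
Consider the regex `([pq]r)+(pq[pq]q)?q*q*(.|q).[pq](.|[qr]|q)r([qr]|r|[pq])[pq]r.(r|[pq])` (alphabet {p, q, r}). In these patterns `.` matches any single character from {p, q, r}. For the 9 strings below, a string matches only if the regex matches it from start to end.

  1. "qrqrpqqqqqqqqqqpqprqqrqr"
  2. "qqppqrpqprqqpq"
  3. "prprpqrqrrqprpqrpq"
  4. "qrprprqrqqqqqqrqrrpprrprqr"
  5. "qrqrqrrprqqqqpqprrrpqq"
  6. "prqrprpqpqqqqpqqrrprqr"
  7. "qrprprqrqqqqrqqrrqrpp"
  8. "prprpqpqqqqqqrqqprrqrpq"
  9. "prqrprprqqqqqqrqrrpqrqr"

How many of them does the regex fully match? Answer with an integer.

1 → match
2 → no match
3 → no match
4 → no match
5 → no match
6 → match
7 → match
8 → match
9 → match
Total matched: 5

5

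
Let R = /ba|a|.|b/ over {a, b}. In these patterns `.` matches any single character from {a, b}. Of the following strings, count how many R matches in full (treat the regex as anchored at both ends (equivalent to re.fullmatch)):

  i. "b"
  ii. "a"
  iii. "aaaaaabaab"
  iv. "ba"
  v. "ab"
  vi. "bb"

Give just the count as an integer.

3

i → match
ii → match
iii → no match
iv → match
v → no match
vi → no match
Total matched: 3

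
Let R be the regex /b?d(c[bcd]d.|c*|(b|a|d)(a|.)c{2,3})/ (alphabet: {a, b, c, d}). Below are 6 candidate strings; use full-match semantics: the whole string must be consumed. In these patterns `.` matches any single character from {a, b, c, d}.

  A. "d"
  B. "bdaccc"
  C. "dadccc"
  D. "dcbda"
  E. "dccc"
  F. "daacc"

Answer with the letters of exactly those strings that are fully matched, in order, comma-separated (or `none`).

A, B, C, D, E, F

A → match
B → match
C → match
D → match
E → match
F → match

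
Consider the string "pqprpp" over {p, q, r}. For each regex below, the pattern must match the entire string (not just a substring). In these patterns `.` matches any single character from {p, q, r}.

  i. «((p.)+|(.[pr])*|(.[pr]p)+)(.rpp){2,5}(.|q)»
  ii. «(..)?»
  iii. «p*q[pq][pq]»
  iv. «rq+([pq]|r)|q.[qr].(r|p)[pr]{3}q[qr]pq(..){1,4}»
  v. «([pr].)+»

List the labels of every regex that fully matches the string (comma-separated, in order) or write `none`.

i → no match
ii → no match
iii → no match
iv → no match
v → match

v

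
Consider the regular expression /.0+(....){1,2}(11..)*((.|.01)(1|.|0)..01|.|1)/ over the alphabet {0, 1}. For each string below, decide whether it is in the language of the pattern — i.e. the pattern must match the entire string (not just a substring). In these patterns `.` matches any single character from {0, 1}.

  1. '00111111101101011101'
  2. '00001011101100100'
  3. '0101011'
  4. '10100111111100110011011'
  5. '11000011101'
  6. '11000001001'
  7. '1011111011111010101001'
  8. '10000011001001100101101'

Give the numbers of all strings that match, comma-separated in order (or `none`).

1 → match
2 → no match
3 → no match
4 → match
5 → no match
6 → no match
7 → match
8 → match

1, 4, 7, 8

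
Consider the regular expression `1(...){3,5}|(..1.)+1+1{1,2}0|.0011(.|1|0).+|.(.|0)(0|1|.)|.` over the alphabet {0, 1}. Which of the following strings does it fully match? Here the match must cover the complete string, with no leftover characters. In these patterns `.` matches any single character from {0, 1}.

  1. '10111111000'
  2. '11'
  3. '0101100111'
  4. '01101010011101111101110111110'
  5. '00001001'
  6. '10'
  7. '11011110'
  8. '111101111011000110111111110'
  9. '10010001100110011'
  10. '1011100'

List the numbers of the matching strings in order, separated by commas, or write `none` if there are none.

none

1 → no match
2 → no match
3 → no match
4 → no match
5 → no match
6 → no match
7 → no match
8 → no match
9 → no match
10 → no match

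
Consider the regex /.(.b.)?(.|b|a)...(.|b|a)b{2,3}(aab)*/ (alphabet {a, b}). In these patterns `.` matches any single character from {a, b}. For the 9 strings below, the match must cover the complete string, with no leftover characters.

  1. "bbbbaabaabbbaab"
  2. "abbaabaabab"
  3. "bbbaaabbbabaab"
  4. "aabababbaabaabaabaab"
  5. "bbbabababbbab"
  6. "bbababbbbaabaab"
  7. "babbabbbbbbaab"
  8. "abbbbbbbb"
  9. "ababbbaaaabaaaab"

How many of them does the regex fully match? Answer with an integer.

1 → match
2 → no match
3 → no match
4 → match
5 → no match
6 → match
7 → match
8 → match
9 → no match
Total matched: 5

5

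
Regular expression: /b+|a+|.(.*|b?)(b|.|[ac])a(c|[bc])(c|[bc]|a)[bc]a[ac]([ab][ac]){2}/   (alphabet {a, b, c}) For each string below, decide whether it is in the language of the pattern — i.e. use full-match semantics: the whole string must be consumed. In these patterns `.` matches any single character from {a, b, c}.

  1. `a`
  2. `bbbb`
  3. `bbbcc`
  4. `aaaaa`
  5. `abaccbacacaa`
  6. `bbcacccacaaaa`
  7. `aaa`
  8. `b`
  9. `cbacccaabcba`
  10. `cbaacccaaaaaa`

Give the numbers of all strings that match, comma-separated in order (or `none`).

1. `a` → match
2. `bbbb` → match
3. `bbbcc` → no match
4. `aaaaa` → match
5. `abaccbacacaa` → match
6 → match
7. `aaa` → match
8. `b` → match
9. `cbacccaabcba` → match
10 → match

1, 2, 4, 5, 6, 7, 8, 9, 10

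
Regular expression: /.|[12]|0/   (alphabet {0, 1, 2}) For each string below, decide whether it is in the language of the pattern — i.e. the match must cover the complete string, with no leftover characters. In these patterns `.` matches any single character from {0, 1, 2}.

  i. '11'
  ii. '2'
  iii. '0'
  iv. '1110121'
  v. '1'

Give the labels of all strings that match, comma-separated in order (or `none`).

i. '11' → no match
ii. '2' → match
iii. '0' → match
iv. '1110121' → no match
v. '1' → match

ii, iii, v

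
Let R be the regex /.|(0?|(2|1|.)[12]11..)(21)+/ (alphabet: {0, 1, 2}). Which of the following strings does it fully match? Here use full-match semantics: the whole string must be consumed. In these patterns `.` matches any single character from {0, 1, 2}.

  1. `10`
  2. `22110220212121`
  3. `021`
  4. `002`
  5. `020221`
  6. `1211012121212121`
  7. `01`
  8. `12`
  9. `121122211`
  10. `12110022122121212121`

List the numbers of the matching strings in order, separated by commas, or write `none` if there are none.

3, 6

1 → no match
2 → no match
3 → match
4 → no match
5 → no match
6 → match
7 → no match
8 → no match
9 → no match
10 → no match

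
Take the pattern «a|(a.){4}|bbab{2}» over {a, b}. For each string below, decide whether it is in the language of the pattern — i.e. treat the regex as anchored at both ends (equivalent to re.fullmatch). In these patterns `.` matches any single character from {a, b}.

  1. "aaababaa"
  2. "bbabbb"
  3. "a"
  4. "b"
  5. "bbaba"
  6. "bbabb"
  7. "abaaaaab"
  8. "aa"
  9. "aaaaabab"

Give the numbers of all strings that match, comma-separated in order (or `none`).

1, 3, 6, 7, 9

1 → match
2 → no match
3 → match
4 → no match
5 → no match
6 → match
7 → match
8 → no match
9 → match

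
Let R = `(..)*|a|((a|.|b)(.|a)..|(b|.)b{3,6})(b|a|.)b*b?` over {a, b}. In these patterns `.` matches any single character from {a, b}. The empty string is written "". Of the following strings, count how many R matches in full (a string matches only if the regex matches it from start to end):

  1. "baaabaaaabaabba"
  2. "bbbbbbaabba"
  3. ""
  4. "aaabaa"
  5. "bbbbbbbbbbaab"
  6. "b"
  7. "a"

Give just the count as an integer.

1 → no match
2 → no match
3 → match
4 → match
5 → no match
6 → no match
7 → match
Total matched: 3

3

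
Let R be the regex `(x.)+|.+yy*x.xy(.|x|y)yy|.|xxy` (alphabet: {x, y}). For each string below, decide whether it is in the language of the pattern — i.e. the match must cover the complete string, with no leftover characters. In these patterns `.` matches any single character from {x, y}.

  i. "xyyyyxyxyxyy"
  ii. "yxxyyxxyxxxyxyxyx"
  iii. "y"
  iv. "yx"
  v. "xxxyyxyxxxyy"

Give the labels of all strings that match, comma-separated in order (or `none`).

i, iii

i → match
ii → no match
iii → match
iv → no match
v → no match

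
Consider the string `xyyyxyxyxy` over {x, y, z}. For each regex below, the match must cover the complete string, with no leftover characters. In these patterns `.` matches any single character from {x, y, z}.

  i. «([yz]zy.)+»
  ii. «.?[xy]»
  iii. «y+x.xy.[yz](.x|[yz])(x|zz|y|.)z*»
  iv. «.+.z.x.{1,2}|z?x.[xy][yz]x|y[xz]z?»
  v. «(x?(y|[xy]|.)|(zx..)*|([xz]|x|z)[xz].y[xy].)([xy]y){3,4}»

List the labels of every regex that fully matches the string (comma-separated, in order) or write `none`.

i → no match
ii → no match
iii → no match — must start with `y`
iv → no match
v → match

v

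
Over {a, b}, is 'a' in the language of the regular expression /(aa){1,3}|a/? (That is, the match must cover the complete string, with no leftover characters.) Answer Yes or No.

Yes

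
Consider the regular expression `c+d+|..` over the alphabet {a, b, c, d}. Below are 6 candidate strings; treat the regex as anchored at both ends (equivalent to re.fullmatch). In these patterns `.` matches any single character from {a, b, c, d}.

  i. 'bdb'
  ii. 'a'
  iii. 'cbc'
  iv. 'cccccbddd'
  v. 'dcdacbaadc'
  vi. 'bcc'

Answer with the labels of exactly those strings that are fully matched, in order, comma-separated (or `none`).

i. 'bdb' → no match
ii. 'a' → no match
iii. 'cbc' → no match
iv. 'cccccbddd' → no match
v. 'dcdacbaadc' → no match
vi. 'bcc' → no match

none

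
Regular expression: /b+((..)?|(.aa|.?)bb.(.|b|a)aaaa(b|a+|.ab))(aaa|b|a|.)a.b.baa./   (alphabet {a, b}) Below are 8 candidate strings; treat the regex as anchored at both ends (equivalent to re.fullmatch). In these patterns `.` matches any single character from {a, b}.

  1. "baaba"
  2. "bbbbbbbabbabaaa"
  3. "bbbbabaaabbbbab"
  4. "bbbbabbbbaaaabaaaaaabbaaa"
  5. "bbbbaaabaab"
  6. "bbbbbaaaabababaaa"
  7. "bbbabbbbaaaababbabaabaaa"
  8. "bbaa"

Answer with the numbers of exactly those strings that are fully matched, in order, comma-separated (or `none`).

2

1 → no match
2 → match
3 → no match
4 → no match
5 → no match
6 → no match
7 → no match
8 → no match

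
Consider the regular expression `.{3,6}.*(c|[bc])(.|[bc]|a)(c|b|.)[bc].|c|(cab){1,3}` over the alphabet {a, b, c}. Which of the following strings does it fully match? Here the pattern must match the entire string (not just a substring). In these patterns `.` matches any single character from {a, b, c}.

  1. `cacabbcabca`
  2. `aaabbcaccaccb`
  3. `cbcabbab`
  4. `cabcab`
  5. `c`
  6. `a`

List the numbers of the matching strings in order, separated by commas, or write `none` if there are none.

1, 2, 4, 5

1 → match
2 → match
3 → no match
4 → match
5 → match
6 → no match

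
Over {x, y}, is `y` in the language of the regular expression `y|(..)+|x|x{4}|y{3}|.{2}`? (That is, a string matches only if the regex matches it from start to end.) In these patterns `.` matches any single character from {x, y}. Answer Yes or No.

Yes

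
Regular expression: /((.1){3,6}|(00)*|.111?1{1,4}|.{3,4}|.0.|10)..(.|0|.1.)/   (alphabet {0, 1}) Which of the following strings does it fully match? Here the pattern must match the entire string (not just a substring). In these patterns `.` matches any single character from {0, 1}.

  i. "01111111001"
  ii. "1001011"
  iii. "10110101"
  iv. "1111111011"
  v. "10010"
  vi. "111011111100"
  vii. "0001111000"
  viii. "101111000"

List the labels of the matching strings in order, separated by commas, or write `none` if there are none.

i → match
ii → match
iii → no match
iv → match
v → match
vi → no match
vii → no match
viii → no match

i, ii, iv, v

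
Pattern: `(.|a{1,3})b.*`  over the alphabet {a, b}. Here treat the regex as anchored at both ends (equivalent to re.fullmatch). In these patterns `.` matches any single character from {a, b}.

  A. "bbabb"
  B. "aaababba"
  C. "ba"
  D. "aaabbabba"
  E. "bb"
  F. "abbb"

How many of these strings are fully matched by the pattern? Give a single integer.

5

A → match
B → match
C → no match
D → match
E → match
F → match
Total matched: 5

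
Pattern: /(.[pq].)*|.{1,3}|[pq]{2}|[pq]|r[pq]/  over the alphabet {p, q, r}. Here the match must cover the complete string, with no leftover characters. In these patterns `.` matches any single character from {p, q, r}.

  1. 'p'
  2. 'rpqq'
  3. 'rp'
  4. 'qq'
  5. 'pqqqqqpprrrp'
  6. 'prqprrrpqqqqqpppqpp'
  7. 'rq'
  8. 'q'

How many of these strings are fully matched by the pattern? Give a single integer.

1 → match
2 → no match
3 → match
4 → match
5 → no match
6 → no match
7 → match
8 → match
Total matched: 5

5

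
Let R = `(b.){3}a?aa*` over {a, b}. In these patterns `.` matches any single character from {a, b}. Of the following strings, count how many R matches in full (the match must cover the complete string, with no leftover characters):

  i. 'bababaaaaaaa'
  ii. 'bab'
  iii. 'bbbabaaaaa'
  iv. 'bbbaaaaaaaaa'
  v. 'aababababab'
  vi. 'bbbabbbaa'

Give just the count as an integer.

2

i. 'bababaaaaaaa' → match
ii. 'bab' → no match
iii. 'bbbabaaaaa' → match
iv. 'bbbaaaaaaaaa' → no match
v. 'aababababab' → no match — must start with 'b'
vi. 'bbbabbbaa' → no match
Total matched: 2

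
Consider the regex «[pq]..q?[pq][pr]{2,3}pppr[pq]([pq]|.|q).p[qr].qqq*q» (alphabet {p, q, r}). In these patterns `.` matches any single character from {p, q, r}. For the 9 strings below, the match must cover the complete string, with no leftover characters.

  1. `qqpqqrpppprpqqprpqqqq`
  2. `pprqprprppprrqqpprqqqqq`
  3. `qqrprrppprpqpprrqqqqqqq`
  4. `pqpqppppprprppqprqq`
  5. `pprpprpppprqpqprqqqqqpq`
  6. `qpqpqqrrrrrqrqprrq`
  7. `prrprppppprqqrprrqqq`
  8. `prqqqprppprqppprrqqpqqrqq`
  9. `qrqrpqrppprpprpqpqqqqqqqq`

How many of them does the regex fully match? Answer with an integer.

3

1 → match
2 → no match
3 → match
4 → no match
5 → no match
6 → no match
7 → match
8 → no match
9 → no match
Total matched: 3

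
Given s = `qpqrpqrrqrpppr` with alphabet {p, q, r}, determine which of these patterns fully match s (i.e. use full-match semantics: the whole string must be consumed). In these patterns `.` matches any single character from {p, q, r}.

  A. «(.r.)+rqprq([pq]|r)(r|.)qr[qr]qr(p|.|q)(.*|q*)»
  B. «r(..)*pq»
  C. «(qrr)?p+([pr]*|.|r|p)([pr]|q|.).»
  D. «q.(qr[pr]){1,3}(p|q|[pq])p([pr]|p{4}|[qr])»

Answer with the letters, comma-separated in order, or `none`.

A → no match
B → no match — must start with `r`
C → no match
D → match

D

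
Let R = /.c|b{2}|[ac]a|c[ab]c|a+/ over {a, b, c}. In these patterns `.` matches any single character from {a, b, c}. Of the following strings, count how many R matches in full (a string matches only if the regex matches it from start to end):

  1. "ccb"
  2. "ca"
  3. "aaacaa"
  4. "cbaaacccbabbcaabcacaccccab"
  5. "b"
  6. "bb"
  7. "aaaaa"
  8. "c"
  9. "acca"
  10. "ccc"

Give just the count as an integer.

3

1 → no match
2 → match
3 → no match
4 → no match
5 → no match
6 → match
7 → match
8 → no match
9 → no match
10 → no match
Total matched: 3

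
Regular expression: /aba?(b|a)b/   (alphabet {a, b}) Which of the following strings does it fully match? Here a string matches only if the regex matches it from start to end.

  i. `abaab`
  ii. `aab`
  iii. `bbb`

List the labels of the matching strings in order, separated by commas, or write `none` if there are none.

i

i. `abaab` → match
ii. `aab` → no match — must start with `ab`
iii. `bbb` → no match — must start with `ab`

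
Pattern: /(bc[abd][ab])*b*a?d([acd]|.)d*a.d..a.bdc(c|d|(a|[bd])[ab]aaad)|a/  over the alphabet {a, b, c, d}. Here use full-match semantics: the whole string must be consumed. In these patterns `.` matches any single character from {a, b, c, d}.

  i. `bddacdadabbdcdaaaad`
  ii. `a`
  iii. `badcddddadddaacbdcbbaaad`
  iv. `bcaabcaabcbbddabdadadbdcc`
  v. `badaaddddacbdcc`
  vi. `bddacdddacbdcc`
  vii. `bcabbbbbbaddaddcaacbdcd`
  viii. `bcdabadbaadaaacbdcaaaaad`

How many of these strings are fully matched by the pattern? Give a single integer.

8

i → match
ii → match
iii → match
iv → match
v → match
vi → match
vii → match
viii → match
Total matched: 8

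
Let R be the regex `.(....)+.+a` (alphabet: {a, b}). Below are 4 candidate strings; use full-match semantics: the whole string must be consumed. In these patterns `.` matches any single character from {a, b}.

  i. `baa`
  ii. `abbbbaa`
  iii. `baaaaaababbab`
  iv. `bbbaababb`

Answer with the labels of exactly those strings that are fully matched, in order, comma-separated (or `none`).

ii

i → no match
ii → match
iii → no match — must end with `a`
iv → no match — must end with `a`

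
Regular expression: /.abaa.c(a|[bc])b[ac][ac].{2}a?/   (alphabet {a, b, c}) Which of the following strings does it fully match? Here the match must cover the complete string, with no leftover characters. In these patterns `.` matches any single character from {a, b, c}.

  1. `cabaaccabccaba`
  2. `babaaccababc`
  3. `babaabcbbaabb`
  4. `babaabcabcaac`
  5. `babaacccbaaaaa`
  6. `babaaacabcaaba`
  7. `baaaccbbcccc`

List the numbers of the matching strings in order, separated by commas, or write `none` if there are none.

1, 3, 4, 5, 6

1 → match
2 → no match
3 → match
4 → match
5 → match
6 → match
7 → no match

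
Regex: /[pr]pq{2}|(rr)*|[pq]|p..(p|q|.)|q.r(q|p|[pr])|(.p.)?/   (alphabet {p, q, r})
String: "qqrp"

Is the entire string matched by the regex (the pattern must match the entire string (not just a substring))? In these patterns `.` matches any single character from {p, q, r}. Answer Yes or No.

Yes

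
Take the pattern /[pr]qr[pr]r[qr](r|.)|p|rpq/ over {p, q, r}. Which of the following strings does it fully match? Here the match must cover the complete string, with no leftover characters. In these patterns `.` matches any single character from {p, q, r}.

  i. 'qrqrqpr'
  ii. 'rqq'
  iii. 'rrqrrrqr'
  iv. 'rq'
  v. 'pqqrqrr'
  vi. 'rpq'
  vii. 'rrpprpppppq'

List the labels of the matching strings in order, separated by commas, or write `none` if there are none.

vi

i → no match
ii → no match
iii → no match
iv → no match
v → no match
vi → match
vii → no match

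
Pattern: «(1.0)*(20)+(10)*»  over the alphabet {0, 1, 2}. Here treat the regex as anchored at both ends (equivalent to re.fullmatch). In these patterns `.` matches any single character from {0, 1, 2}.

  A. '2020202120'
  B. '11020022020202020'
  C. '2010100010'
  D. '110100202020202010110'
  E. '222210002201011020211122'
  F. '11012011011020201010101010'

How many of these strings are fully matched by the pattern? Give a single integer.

A → no match
B → no match
C → no match
D → no match
E → no match
F → match
Total matched: 1

1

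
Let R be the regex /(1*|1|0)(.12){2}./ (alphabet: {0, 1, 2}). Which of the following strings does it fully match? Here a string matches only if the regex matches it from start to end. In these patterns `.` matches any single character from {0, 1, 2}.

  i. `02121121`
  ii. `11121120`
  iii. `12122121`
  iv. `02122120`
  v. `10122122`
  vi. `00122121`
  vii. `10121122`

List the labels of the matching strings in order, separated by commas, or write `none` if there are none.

i → match
ii → match
iii → match
iv → match
v → match
vi → match
vii → match

i, ii, iii, iv, v, vi, vii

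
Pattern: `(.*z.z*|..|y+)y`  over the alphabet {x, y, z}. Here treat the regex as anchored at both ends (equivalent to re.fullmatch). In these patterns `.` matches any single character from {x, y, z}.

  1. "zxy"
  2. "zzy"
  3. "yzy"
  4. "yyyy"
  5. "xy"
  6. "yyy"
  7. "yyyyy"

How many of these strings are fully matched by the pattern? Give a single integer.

6

1 → match
2 → match
3 → match
4 → match
5 → no match
6 → match
7 → match
Total matched: 6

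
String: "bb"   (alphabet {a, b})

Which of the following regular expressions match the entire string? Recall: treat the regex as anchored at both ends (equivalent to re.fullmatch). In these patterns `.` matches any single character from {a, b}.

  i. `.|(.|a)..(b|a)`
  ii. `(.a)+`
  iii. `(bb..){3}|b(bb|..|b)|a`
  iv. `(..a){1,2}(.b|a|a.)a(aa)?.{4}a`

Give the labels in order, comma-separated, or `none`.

i → no match
ii → no match — must end with "a"
iii → match
iv → no match — must end with "a"

iii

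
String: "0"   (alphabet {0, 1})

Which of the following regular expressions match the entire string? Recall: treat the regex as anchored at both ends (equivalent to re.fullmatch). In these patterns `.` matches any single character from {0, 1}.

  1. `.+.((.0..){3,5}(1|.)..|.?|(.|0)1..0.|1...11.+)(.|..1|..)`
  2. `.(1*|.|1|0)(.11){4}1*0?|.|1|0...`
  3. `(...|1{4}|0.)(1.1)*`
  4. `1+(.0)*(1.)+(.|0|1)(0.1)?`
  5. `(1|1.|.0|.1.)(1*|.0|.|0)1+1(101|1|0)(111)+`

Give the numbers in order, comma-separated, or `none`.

1 → no match
2 → match
3 → no match
4 → no match — must start with "1"
5 → no match — must end with "111"

2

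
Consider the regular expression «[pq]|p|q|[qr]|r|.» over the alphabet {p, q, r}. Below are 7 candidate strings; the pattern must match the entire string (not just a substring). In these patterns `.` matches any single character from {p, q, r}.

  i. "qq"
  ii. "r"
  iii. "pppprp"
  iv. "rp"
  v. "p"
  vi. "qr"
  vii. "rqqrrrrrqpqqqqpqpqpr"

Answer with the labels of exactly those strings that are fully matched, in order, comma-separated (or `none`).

i. "qq" → no match
ii. "r" → match
iii. "pppprp" → no match
iv. "rp" → no match
v. "p" → match
vi. "qr" → no match
vii → no match

ii, v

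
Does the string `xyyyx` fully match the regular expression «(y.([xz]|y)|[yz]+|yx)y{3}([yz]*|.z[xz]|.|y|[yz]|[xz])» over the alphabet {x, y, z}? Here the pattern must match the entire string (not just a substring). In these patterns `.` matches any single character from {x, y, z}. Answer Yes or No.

No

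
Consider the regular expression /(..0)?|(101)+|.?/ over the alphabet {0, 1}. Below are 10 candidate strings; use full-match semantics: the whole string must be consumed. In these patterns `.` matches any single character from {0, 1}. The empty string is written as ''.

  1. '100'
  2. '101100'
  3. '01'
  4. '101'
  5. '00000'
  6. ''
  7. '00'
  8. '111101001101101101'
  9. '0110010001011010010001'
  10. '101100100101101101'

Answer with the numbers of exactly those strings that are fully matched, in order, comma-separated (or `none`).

1 → match
2 → no match
3 → no match
4 → match
5 → no match
6 → match
7 → no match
8 → no match
9 → no match
10 → no match

1, 4, 6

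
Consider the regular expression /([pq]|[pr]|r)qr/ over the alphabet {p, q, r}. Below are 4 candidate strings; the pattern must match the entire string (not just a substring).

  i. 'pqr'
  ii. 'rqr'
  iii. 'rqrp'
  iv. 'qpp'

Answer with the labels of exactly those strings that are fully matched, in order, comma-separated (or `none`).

i → match
ii → match
iii → no match — must end with 'qr'
iv → no match — must end with 'qr'

i, ii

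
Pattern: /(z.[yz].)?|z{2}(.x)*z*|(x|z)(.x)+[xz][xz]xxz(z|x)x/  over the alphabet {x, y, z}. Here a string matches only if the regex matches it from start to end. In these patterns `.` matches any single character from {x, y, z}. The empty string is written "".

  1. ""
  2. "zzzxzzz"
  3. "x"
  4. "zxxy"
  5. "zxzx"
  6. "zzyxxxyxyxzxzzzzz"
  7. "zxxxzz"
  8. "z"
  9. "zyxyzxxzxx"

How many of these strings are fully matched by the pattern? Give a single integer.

1 → match
2 → match
3 → no match
4 → no match
5 → match
6 → match
7 → no match
8 → no match
9 → no match
Total matched: 4

4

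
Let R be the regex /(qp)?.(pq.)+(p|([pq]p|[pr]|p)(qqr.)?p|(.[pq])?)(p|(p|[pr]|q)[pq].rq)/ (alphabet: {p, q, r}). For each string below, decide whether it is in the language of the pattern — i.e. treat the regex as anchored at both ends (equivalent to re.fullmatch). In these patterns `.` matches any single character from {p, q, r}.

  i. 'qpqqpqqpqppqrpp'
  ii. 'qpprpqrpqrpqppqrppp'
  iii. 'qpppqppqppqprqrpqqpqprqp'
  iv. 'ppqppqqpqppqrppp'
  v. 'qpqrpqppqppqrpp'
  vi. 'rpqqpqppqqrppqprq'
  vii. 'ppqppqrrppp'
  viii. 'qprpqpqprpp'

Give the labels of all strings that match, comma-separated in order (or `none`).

i, iv, v, vi

i → match
ii → no match
iii → no match
iv → match
v → match
vi → match
vii → no match
viii → no match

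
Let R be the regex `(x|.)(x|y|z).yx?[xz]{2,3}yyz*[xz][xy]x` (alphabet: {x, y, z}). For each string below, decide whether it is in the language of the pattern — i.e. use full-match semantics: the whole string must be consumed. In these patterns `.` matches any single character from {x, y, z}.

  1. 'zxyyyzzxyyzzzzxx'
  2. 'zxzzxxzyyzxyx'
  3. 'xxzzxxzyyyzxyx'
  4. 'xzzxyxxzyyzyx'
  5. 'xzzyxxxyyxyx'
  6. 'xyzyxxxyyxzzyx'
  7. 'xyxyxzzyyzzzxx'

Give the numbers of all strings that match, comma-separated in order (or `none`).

5, 7

1 → no match
2 → no match
3 → no match
4 → no match
5 → match
6 → no match
7 → match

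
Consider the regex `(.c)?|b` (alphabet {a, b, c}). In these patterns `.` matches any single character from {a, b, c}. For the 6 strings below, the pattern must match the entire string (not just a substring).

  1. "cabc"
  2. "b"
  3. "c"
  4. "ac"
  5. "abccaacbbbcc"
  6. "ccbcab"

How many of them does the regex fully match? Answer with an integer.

1 → no match
2 → match
3 → no match
4 → match
5 → no match
6 → no match
Total matched: 2

2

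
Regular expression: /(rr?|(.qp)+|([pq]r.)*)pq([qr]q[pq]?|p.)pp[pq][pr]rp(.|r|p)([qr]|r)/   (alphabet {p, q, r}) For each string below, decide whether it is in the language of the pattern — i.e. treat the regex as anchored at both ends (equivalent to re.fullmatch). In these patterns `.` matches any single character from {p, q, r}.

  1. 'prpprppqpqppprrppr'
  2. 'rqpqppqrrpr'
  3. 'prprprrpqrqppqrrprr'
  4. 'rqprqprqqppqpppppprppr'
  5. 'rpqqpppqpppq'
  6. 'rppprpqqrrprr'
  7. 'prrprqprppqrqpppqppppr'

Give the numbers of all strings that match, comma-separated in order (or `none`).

1 → match
2 → no match
3 → no match
4 → no match
5 → no match
6 → no match
7 → no match

1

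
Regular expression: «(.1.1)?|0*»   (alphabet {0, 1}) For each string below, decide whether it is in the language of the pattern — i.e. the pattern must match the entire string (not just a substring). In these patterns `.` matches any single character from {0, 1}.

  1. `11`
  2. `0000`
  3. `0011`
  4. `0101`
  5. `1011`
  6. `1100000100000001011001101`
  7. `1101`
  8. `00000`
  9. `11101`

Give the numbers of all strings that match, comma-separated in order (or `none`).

2, 4, 7, 8

1 → no match
2 → match
3 → no match
4 → match
5 → no match
6 → no match
7 → match
8 → match
9 → no match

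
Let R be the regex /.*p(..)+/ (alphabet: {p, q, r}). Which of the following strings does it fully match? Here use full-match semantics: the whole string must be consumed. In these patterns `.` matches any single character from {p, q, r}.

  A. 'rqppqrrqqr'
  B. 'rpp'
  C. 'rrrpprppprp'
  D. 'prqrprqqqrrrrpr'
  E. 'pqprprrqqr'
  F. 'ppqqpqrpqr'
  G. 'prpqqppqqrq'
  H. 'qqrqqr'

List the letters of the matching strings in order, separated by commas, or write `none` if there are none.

A, C, D, F, G

A → match
B → no match
C → match
D → match
E → no match
F → match
G → match
H → no match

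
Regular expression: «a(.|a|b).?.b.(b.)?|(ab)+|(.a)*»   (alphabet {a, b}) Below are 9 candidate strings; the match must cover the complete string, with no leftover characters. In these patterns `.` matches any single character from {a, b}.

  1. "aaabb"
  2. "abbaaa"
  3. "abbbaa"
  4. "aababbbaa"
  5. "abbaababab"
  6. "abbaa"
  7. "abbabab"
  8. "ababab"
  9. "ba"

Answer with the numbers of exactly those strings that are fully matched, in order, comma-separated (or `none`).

1, 8, 9

1 → match
2 → no match
3 → no match
4 → no match
5 → no match
6 → no match
7 → no match
8 → match
9 → match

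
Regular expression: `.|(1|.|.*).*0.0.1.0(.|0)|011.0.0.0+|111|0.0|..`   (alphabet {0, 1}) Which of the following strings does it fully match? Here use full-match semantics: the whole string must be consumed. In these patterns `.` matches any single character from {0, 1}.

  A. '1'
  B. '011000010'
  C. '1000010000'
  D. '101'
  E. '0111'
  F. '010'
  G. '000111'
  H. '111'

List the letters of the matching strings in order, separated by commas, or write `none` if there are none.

A → match
B → match
C → no match
D → no match
E → no match
F → match
G → no match
H → match

A, B, F, H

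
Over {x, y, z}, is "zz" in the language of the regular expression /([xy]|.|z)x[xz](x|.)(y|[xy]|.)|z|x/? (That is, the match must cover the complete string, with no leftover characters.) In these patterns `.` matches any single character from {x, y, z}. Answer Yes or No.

No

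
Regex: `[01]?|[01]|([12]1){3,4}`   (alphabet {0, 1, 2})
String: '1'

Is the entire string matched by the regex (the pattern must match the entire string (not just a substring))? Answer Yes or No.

Yes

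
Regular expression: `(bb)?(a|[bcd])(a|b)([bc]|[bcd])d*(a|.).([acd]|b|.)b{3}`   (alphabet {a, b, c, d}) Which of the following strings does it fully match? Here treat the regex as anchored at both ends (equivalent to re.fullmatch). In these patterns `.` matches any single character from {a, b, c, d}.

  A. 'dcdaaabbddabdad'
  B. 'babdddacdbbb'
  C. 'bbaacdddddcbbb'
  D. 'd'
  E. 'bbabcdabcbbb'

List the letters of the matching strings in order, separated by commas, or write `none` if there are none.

A → no match — must end with 'b'
B. 'babdddacdbbb' → match
C → match
D. 'd' → no match — must end with 'b'
E. 'bbabcdabcbbb' → match

B, C, E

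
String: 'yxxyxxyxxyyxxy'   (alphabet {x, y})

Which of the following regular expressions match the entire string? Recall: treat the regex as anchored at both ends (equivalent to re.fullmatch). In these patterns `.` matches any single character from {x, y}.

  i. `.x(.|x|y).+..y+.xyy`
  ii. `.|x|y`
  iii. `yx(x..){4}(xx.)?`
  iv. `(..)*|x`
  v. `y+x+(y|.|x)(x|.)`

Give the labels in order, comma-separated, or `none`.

i → no match — must end with 'xyy'
ii → no match
iii → match
iv → match
v → no match

iii, iv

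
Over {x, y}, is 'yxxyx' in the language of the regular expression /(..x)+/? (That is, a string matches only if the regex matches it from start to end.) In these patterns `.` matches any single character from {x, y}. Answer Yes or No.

No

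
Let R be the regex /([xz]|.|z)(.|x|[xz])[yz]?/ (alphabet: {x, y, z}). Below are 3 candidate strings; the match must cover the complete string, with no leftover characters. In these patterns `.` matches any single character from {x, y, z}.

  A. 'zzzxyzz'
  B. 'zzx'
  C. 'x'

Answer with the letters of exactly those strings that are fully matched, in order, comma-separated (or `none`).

none

A. 'zzzxyzz' → no match
B. 'zzx' → no match
C. 'x' → no match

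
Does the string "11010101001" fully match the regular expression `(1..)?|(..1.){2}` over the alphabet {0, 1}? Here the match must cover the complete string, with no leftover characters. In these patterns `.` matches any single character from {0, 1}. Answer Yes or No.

No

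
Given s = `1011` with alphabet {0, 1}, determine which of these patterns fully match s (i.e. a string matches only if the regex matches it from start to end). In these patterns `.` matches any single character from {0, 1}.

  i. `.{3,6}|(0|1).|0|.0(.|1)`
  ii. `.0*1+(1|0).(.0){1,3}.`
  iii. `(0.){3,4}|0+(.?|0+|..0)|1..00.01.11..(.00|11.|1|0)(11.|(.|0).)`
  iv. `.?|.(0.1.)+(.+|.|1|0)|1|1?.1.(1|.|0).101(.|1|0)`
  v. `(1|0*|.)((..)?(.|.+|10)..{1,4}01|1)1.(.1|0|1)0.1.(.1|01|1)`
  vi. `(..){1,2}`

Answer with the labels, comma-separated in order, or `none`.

i → match
ii → no match
iii → no match
iv → no match
v → no match
vi → match

i, vi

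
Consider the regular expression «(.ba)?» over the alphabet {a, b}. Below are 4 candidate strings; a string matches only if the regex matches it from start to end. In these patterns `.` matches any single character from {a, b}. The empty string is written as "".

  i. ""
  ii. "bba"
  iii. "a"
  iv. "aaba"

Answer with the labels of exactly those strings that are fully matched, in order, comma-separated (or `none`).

i, ii

i. "" → match
ii. "bba" → match
iii. "a" → no match
iv. "aaba" → no match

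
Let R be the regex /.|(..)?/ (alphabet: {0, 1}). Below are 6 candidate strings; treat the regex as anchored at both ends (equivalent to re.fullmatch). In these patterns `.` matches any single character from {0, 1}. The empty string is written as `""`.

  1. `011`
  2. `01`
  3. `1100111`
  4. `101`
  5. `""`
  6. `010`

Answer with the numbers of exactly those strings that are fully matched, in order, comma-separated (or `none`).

2, 5

1 → no match
2 → match
3 → no match
4 → no match
5 → match
6 → no match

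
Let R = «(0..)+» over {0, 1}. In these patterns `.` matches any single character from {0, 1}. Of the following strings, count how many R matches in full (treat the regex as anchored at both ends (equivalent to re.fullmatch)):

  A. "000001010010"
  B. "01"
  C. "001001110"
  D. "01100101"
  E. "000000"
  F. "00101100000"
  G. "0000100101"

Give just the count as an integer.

A → match
B → no match
C → no match
D → no match
E → match
F → no match
G → no match
Total matched: 2

2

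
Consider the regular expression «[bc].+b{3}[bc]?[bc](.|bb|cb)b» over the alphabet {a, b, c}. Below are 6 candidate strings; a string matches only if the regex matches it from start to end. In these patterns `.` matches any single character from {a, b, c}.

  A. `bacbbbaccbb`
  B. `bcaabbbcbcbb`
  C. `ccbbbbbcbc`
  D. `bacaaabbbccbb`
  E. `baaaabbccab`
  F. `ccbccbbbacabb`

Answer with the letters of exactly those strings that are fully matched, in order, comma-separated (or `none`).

B, D

A → no match
B → match
C → no match — must end with `b`
D → match
E → no match
F → no match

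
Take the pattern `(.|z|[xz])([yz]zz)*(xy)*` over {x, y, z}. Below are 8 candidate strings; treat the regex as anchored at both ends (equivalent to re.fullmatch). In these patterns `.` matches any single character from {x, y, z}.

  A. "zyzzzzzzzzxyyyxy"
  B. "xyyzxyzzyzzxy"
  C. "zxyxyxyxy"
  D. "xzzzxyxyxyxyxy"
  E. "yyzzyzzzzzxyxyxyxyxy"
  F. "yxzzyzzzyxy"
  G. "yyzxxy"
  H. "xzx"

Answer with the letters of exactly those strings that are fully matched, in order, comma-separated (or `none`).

A → no match
B → no match
C → match
D → match
E → match
F → no match
G → no match
H → no match

C, D, E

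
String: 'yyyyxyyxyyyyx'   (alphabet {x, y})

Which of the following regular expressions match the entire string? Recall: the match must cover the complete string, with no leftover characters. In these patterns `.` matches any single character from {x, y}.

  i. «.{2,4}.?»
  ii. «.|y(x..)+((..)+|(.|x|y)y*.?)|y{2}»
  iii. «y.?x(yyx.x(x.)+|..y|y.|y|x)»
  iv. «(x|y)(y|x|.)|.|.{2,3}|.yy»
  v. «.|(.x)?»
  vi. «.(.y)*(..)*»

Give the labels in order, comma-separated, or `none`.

vi

i → no match
ii → no match
iii → no match
iv → no match
v → no match
vi → match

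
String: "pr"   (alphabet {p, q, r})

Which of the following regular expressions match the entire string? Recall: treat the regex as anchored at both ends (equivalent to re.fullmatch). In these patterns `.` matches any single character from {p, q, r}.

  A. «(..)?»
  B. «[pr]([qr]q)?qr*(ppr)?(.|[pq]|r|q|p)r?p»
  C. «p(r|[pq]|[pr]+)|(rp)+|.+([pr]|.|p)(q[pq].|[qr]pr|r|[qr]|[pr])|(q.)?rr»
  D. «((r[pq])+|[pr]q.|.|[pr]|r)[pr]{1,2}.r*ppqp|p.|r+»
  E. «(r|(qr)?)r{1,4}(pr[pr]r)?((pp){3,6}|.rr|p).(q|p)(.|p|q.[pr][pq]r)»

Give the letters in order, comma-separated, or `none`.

A, C, D

A → match
B → no match — must end with "p"
C → match
D → match
E → no match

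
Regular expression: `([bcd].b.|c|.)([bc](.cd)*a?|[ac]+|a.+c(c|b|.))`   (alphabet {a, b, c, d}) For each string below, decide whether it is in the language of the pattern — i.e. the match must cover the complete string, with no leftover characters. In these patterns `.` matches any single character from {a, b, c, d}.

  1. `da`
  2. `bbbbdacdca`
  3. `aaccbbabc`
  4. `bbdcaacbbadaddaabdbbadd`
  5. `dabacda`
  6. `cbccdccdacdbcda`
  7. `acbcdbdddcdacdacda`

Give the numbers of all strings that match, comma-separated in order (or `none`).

1, 6

1 → match
2 → no match
3 → no match
4 → no match
5 → no match
6 → match
7 → no match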